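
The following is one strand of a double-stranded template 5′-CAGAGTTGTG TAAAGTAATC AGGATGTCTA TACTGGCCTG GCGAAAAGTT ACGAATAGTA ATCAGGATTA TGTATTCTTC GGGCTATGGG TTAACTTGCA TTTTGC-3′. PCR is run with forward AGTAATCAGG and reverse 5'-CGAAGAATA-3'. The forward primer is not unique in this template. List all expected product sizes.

68 bp, 25 bp

The forward primer AGTAATCAGG matches the top strand at positions 14–23, 57–66.
The reverse primer's reverse complement is TATTCTTCG, matching at positions 73–81.
Each forward site pairs with the reverse site to give a product ending at position 81: sizes 68, 25 bp.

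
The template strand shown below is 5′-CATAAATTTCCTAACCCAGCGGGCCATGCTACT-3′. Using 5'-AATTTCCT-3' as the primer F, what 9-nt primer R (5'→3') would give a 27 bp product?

The forward primer binds at positions 5–12, so a 27 bp product ends at position 5 + 27 − 1 = 31.
The reverse primer anneals to the top strand over positions 23–31, i.e. to GCCATGCTA.
Its sequence written 5'→3' is the reverse complement: TAGCATGGC.

5'-TAGCATGGC-3'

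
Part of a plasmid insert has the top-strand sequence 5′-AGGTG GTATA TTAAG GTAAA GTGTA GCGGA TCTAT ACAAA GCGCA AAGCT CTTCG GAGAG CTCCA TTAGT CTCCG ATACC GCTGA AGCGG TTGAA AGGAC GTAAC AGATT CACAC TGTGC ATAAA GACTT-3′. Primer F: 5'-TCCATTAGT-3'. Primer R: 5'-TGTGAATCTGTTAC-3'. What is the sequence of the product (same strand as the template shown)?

Forward primer TCCATTAGT is found on the top strand at positions 62–70.
The reverse primer's reverse complement is GTAACAGATTCACA, which matches the template at positions 101–114.
The product is the template from position 62 through 114 (53 bp).

5'-TCCATTAGTCTCCGATACCGCTGAAGCGGTTGAAAGGACGTAACAGATTCACA-3'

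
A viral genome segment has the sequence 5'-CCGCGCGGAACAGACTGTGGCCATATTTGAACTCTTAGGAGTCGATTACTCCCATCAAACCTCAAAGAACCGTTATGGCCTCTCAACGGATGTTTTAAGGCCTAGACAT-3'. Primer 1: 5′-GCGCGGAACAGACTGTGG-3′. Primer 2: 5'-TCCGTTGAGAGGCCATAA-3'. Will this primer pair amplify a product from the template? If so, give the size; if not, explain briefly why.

Primer 1 (GCGCGGAACAGACTGTGG) matches the top strand at positions 3–20; it acts as a forward primer.
Primer 2's reverse complement is TTATGGCCTCTCAACGGA, matching the top strand at positions 73–90; it acts as a reverse primer.
The 3' ends face each other across positions 3–90, giving an 88 bp product.

Yes — an 88 bp product.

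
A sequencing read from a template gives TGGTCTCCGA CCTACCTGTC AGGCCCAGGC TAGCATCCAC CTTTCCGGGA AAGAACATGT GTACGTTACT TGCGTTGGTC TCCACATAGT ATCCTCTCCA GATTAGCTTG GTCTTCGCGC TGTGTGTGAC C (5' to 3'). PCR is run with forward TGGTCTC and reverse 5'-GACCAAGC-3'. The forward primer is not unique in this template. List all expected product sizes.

113 bp, 38 bp

The forward primer TGGTCTC matches the top strand at positions 1–7, 76–82.
The reverse primer's reverse complement is GCTTGGTC, matching at positions 106–113.
Each forward site pairs with the reverse site to give a product ending at position 113: sizes 113, 38 bp.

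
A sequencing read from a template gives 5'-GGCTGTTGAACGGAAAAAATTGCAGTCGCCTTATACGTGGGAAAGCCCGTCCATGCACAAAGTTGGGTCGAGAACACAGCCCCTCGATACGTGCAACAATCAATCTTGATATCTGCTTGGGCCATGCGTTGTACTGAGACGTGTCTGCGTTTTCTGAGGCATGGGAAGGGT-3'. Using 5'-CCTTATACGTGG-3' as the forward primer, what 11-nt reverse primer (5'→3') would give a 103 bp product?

The forward primer binds at positions 29–40, so a 103 bp product ends at position 29 + 103 − 1 = 131.
The reverse primer anneals to the top strand over positions 121–131, i.e. to GCCATGCGTTG.
Its sequence written 5'→3' is the reverse complement: CAACGCATGGC.

5'-CAACGCATGGC-3'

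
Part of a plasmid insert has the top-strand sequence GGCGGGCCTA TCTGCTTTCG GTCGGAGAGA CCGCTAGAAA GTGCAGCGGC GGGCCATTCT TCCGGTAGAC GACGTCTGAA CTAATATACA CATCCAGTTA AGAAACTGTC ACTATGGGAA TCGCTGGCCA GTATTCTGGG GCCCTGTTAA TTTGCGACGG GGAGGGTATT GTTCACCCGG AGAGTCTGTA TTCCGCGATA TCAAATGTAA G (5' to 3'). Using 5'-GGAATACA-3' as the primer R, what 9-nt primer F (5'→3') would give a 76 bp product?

5'-AATCGCTGG-3'

The reverse primer's reverse complement TGTATTCC matches the template at positions 187–194, so the product ends at position 194.
A 76 bp product then starts at position 194 − 76 + 1 = 119.
The forward primer is identical to the top strand there: AATCGCTGG.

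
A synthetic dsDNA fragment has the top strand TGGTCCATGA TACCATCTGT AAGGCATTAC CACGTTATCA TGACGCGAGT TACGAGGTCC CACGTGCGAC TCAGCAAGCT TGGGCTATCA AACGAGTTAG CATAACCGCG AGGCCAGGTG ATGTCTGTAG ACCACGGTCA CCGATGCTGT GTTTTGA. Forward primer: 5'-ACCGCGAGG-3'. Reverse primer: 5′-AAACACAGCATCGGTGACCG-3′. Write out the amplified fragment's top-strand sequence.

Scanning the template, ACCGCGAGG occurs at positions 105–113; this primer anneals to the bottom strand there with its 3' end pointing downstream.
Reverse complement of the reverse primer: CGGTCACCGATGCTGTGTTT. This occurs on the top strand at positions 135–154.
The product is the template from position 105 through 154 (50 bp).

5'-ACCGCGAGGCCAGGTGATGTCTGTAGACCACGGTCACCGATGCTGTGTTT-3'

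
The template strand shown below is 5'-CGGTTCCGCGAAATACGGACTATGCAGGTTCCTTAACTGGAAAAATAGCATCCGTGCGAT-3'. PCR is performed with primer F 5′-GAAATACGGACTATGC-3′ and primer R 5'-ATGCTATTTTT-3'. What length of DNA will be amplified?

42 bp

Scanning the template, GAAATACGGACTATGC occurs at positions 10–25; this primer anneals to the bottom strand there with its 3' end pointing downstream.
Taking the reverse complement of ATGCTATTTTT gives AAAAATAGCAT, found at positions 41–51 on the template; the primer anneals here to the top strand with its 3' end pointing upstream.
Amplicon spans positions 10–51: 42 bp.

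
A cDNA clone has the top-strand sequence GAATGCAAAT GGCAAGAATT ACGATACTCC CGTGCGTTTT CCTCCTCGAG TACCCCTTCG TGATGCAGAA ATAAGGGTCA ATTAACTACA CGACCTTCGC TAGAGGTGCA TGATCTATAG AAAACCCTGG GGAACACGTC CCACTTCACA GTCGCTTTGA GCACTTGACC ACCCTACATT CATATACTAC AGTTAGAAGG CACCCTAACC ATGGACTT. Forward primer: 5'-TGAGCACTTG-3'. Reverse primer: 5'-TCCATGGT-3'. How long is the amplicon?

Scanning the template, TGAGCACTTG occurs at positions 158–167; this primer anneals to the bottom strand there with its 3' end pointing downstream.
Taking the reverse complement of TCCATGGT gives ACCATGGA, found at positions 208–215 on the template; the primer anneals here to the top strand with its 3' end pointing upstream.
Product length = (reverse-primer end) − (forward-primer start) + 1 = 215 − 158 + 1 = 58 bp.

58 bp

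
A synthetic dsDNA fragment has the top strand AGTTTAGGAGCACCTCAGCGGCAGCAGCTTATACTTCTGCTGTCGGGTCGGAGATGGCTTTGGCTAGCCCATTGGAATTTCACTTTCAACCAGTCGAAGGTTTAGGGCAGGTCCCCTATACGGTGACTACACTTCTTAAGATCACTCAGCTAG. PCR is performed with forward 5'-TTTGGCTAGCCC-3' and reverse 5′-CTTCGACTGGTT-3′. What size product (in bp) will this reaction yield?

Scanning the template, TTTGGCTAGCCC occurs at positions 59–70; this primer anneals to the bottom strand there with its 3' end pointing downstream.
Taking the reverse complement of CTTCGACTGGTT gives AACCAGTCGAAG, found at positions 88–99 on the template; the primer anneals here to the top strand with its 3' end pointing upstream.
The product runs from position 59 to position 99, so its length is 99 − 59 + 1 = 41 bp.

41 bp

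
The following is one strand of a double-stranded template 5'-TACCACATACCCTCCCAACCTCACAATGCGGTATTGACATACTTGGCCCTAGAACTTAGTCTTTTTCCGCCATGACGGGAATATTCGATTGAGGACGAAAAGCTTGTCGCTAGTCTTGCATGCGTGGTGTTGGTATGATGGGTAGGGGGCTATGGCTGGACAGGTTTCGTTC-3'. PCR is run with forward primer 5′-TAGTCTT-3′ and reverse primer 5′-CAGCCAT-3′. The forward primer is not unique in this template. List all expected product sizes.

The forward primer TAGTCTT matches the top strand at positions 57–63, 111–117.
The reverse primer's reverse complement is ATGGCTG, matching at positions 152–158.
Each forward site pairs with the reverse site to give a product ending at position 158: sizes 102, 48 bp.

102 bp, 48 bp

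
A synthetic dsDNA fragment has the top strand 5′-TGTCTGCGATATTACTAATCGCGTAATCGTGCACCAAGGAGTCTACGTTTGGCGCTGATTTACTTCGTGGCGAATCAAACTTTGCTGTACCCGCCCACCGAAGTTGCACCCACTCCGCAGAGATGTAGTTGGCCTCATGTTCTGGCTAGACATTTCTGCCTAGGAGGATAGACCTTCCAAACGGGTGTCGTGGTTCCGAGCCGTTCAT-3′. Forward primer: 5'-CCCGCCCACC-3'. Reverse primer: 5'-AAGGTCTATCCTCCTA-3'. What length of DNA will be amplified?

87 bp

Forward primer CCCGCCCACC is found on the top strand at positions 90–99.
Reverse complement of the reverse primer: TAGGAGGATAGACCTT. This occurs on the top strand at positions 161–176.
Amplicon spans positions 90–176: 87 bp.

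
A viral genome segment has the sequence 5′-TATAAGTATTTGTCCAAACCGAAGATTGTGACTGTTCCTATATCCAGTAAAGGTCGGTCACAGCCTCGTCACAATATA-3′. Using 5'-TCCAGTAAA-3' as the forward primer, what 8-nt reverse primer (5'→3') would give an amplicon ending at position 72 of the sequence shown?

5'-GTGACGAG-3'

The forward primer binds at positions 43–51; the product's 3' end on the top strand is position 72.
The reverse primer anneals to the top strand over positions 65–72, i.e. to CTCGTCAC.
Its sequence written 5'→3' is the reverse complement: GTGACGAG.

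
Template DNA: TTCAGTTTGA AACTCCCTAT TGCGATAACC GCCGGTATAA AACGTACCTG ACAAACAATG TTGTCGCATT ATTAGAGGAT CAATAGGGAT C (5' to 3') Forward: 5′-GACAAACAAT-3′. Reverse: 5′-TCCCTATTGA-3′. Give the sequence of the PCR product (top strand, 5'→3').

5'-GACAAACAATGTTGTCGCATTATTAGAGGATCAATAGGGA-3'

The forward primer matches the template at positions 50–59.
The reverse primer's reverse complement is TCAATAGGGA, which matches the template at positions 80–89.
The product is the template from position 50 through 89 (40 bp).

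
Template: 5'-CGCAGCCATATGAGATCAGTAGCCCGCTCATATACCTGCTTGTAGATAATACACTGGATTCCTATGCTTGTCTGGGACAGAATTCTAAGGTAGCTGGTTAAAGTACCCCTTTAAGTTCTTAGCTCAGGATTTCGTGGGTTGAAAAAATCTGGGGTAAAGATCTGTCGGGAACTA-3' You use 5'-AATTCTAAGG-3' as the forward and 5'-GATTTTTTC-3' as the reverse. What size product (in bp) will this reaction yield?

Forward primer AATTCTAAGG is found on the top strand at positions 81–90.
Taking the reverse complement of GATTTTTTC gives GAAAAAATC, found at positions 141–149 on the template; the primer anneals here to the top strand with its 3' end pointing upstream.
Amplicon spans positions 81–149: 69 bp.

69 bp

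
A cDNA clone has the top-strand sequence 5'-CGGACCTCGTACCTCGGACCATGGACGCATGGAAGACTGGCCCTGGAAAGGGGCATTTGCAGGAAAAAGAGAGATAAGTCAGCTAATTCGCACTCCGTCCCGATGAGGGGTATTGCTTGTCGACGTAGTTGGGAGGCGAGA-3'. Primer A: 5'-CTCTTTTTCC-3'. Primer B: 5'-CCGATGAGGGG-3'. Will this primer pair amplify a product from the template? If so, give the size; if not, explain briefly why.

No product — the primers' 3' ends point away from each other.

Primer A (CTCTTTTTCC) has reverse complement GGAAAAAGAG, which matches the top strand at positions 62–71; primer A anneals to the top strand there with its 3' end pointing upstream toward position 62.
Primer B (CCGATGAGGGG) matches the top strand directly at positions 100–110; it anneals to the bottom strand with its 3' end pointing downstream toward position 110.
The 3' ends diverge (primer A extends toward position 1, primer B toward position 141), so the primers never converge on a shared product.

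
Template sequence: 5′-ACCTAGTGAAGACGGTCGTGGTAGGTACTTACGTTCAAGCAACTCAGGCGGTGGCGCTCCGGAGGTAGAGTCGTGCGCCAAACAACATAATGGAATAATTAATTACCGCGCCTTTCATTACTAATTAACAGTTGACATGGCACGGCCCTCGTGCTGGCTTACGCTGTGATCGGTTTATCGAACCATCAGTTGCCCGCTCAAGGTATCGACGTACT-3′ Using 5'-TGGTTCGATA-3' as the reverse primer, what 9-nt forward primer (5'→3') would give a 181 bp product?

The reverse primer's reverse complement TATCGAACCA matches the template at positions 176–185, so the product ends at position 185.
A 181 bp product then starts at position 185 − 181 + 1 = 5.
The forward primer is identical to the top strand there: AGTGAAGAC.

5'-AGTGAAGAC-3'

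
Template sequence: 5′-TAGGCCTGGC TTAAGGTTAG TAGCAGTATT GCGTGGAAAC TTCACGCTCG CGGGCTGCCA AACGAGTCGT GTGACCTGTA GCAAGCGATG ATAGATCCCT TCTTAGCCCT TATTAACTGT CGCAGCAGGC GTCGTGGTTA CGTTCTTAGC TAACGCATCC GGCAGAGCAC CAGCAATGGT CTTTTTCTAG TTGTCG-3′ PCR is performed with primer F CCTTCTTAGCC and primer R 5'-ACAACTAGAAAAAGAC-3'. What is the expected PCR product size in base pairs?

Scanning the template, CCTTCTTAGCC occurs at positions 98–108; this primer anneals to the bottom strand there with its 3' end pointing downstream.
Taking the reverse complement of ACAACTAGAAAAAGAC gives GTCTTTTTCTAGTTGT, found at positions 179–194 on the template; the primer anneals here to the top strand with its 3' end pointing upstream.
The product runs from position 98 to position 194, so its length is 194 − 98 + 1 = 97 bp.

97 bp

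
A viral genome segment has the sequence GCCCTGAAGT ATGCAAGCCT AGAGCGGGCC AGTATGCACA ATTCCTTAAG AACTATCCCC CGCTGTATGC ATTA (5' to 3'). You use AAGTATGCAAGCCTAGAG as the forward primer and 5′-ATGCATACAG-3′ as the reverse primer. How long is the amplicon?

Forward primer AAGTATGCAAGCCTAGAG is found on the top strand at positions 7–24.
Taking the reverse complement of ATGCATACAG gives CTGTATGCAT, found at positions 63–72 on the template; the primer anneals here to the top strand with its 3' end pointing upstream.
The product runs from position 7 to position 72, so its length is 72 − 7 + 1 = 66 bp.

66 bp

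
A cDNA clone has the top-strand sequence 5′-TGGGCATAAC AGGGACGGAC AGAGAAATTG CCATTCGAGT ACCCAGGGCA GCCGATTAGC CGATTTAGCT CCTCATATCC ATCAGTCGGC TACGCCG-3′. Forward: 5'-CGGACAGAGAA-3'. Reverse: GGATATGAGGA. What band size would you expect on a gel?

The forward primer matches the template at positions 16–26.
The reverse primer's reverse complement is TCCTCATATCC, which matches the template at positions 70–80.
Amplicon spans positions 16–80: 65 bp.

65 bp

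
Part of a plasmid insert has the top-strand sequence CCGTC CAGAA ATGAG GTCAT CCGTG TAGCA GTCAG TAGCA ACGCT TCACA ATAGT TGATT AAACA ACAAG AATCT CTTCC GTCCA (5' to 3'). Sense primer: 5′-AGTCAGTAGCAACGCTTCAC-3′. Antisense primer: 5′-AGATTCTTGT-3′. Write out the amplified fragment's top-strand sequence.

5'-AGTCAGTAGCAACGCTTCACAATAGTTGATTAAACAACAAGAATCT-3'

The forward primer matches the template at positions 30–49.
Taking the reverse complement of AGATTCTTGT gives ACAAGAATCT, found at positions 66–75 on the template; the primer anneals here to the top strand with its 3' end pointing upstream.
The product is the template from position 30 through 75 (46 bp).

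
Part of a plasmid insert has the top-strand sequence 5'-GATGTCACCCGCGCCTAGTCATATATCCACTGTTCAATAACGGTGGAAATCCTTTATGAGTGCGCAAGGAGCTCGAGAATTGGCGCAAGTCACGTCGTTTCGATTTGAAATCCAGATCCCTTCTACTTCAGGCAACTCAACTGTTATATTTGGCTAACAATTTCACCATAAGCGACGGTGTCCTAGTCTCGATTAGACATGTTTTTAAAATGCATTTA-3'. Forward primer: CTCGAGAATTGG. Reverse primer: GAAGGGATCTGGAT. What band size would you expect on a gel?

52 bp

Scanning the template, CTCGAGAATTGG occurs at positions 72–83; this primer anneals to the bottom strand there with its 3' end pointing downstream.
The reverse primer's reverse complement is ATCCAGATCCCTTC, which matches the template at positions 110–123.
Product length = (reverse-primer end) − (forward-primer start) + 1 = 123 − 72 + 1 = 52 bp.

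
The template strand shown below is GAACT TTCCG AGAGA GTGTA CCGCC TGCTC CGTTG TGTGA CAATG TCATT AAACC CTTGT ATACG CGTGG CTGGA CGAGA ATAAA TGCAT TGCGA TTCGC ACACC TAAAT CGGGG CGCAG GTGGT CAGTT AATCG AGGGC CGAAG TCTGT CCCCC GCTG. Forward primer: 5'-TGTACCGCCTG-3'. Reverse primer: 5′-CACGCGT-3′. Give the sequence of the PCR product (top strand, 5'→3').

Scanning the template, TGTACCGCCTG occurs at positions 17–27; this primer anneals to the bottom strand there with its 3' end pointing downstream.
Taking the reverse complement of CACGCGT gives ACGCGTG, found at positions 63–69 on the template; the primer anneals here to the top strand with its 3' end pointing upstream.
The product is the template from position 17 through 69 (53 bp).

5'-TGTACCGCCTGCTCCGTTGTGTGACAATGTCATTAAACCCTTGTATACGCGTG-3'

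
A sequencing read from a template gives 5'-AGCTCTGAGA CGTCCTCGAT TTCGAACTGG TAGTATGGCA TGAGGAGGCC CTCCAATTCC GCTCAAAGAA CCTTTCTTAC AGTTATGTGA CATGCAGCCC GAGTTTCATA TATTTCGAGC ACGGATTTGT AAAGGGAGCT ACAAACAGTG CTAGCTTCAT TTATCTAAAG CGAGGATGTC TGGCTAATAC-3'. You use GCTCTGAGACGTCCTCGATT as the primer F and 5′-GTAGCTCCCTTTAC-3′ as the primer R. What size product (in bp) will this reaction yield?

141 bp

The forward primer matches the template at positions 2–21.
Reverse complement of the reverse primer: GTAAAGGGAGCTAC. This occurs on the top strand at positions 129–142.
Amplicon spans positions 2–142: 141 bp.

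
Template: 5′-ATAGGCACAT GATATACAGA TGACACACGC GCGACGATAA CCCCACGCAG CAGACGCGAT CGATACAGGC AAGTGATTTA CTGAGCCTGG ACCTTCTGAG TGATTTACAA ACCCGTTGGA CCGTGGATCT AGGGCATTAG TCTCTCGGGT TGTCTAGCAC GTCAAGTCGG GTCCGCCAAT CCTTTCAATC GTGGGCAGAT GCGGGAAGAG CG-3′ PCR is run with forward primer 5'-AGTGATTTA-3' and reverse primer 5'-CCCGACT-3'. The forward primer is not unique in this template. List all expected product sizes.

100 bp, 73 bp

The forward primer AGTGATTTA matches the top strand at positions 72–80, 99–107.
The reverse primer's reverse complement is AGTCGGG, matching at positions 165–171.
Each forward site pairs with the reverse site to give a product ending at position 171: sizes 100, 73 bp.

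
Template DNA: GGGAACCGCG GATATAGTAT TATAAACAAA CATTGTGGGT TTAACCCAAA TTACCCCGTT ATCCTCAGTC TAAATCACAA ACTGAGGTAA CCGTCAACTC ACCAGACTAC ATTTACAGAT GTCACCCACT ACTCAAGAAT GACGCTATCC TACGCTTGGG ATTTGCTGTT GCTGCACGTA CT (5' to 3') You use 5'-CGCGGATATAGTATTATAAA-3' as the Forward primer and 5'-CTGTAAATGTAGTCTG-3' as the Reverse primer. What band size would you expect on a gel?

112 bp

Scanning the template, CGCGGATATAGTATTATAAA occurs at positions 7–26; this primer anneals to the bottom strand there with its 3' end pointing downstream.
Taking the reverse complement of CTGTAAATGTAGTCTG gives CAGACTACATTTACAG, found at positions 103–118 on the template; the primer anneals here to the top strand with its 3' end pointing upstream.
The product runs from position 7 to position 118, so its length is 118 − 7 + 1 = 112 bp.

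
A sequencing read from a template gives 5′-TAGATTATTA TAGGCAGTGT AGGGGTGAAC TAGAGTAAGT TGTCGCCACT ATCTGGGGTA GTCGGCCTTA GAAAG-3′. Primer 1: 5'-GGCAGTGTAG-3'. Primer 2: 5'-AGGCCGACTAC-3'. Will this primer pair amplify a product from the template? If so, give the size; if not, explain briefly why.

Primer 1 (GGCAGTGTAG) matches the top strand at positions 13–22; it acts as a forward primer.
Primer 2's reverse complement is GTAGTCGGCCT, matching the top strand at positions 58–68; it acts as a reverse primer.
The 3' ends face each other across positions 13–68, giving a 56 bp product.

Yes — a 56 bp product.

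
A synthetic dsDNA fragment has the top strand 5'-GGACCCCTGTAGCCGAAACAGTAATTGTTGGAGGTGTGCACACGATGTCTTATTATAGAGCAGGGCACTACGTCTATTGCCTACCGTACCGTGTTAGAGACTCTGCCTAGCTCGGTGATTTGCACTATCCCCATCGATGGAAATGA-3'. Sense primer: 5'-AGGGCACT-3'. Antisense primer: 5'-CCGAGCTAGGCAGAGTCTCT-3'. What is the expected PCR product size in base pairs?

54 bp

The forward primer matches the template at positions 62–69.
Reverse complement of the reverse primer: AGAGACTCTGCCTAGCTCGG. This occurs on the top strand at positions 96–115.
The product runs from position 62 to position 115, so its length is 115 − 62 + 1 = 54 bp.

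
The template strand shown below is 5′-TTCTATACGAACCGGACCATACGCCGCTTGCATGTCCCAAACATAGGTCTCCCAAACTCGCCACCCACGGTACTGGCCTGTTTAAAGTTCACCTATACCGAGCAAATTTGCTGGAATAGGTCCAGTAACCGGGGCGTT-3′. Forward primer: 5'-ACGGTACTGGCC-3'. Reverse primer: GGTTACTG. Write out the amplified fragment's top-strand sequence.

Forward primer ACGGTACTGGCC is found on the top strand at positions 67–78.
The reverse primer's reverse complement is CAGTAACC, which matches the template at positions 123–130.
The product is the template from position 67 through 130 (64 bp).

5'-ACGGTACTGGCCTGTTTAAAGTTCACCTATACCGAGCAAATTTGCTGGAATAGGTCCAGTAACC-3'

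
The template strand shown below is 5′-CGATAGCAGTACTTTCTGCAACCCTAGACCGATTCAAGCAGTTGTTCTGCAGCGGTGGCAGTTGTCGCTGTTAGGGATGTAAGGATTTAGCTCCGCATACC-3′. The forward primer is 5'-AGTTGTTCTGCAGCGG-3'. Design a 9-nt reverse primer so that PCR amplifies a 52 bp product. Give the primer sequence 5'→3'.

5'-GCTAAATCC-3'

The forward primer binds at positions 40–55, so a 52 bp product ends at position 40 + 52 − 1 = 91.
The reverse primer anneals to the top strand over positions 83–91, i.e. to GGATTTAGC.
Its sequence written 5'→3' is the reverse complement: GCTAAATCC.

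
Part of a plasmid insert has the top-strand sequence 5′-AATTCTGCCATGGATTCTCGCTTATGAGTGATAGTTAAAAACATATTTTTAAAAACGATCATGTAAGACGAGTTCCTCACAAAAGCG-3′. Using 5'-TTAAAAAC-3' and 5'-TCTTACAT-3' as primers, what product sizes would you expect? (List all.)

The forward primer TTAAAAAC matches the top strand at positions 35–42, 49–56.
The reverse primer's reverse complement is ATGTAAGA, matching at positions 61–68.
Each forward site pairs with the reverse site to give a product ending at position 68: sizes 34, 20 bp.

34 bp, 20 bp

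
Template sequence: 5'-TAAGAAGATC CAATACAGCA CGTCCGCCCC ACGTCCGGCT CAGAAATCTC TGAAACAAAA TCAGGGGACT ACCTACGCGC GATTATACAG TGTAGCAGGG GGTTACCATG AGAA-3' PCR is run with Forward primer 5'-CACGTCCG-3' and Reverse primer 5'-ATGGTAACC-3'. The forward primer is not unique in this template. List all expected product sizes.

The forward primer CACGTCCG matches the top strand at positions 19–26, 30–37.
The reverse primer's reverse complement is GGTTACCAT, matching at positions 101–109.
Each forward site pairs with the reverse site to give a product ending at position 109: sizes 91, 80 bp.

91 bp, 80 bp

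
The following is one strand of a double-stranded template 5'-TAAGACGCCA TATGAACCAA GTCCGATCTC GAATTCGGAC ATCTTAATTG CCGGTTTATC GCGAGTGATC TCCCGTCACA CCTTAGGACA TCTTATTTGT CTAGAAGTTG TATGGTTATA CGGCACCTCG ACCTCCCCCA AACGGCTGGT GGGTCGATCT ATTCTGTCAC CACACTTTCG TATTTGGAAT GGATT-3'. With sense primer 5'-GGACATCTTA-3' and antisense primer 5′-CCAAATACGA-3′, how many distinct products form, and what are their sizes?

Two products: 151 bp, 102 bp

The forward primer GGACATCTTA matches the top strand at positions 37–46, 86–95.
The reverse primer's reverse complement is TCGTATTTGG, matching at positions 178–187.
Each forward site pairs with the reverse site to give a product ending at position 187: sizes 151, 102 bp.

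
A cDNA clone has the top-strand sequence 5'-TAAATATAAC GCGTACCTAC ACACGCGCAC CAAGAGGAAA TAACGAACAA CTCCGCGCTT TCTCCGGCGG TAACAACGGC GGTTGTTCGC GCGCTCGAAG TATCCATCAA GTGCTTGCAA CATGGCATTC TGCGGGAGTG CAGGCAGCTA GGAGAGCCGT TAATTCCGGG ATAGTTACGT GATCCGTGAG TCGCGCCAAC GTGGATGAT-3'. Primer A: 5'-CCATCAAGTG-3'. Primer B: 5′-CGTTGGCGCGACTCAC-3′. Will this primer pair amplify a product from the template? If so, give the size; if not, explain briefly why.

Yes — a 98 bp product.

Primer A (CCATCAAGTG) matches the top strand at positions 104–113; it acts as a forward primer.
Primer B's reverse complement is GTGAGTCGCGCCAACG, matching the top strand at positions 186–201; it acts as a reverse primer.
The 3' ends face each other across positions 104–201, giving a 98 bp product.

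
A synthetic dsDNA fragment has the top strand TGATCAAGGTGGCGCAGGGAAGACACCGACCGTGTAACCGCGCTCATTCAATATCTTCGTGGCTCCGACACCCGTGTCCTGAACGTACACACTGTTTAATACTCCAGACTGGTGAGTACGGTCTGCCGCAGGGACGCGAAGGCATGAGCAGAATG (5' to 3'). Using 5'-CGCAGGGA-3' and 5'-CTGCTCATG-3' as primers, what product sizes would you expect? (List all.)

The forward primer CGCAGGGA matches the top strand at positions 13–20, 127–134.
The reverse primer's reverse complement is CATGAGCAG, matching at positions 143–151.
Each forward site pairs with the reverse site to give a product ending at position 151: sizes 139, 25 bp.

139 bp, 25 bp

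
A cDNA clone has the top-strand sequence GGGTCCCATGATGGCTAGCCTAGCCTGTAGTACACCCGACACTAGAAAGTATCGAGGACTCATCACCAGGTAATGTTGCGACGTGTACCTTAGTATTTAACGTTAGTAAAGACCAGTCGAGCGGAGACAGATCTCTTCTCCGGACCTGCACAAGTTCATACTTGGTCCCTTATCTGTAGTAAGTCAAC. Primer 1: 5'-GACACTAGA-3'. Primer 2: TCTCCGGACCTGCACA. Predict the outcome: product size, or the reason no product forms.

No product — both primers anneal to the same strand and extend in the same direction.

Primer 1 (GACACTAGA) matches the top strand at positions 38–46 (3' end points downstream).
Primer 2 (TCTCCGGACCTGCACA) also matches the top strand directly, at positions 137–152 — its reverse complement TGTGCAGGTCCGGAGA is not present.
Both primers anneal to the bottom strand with 3' ends pointing the same way, so neither can prime synthesis back toward the other.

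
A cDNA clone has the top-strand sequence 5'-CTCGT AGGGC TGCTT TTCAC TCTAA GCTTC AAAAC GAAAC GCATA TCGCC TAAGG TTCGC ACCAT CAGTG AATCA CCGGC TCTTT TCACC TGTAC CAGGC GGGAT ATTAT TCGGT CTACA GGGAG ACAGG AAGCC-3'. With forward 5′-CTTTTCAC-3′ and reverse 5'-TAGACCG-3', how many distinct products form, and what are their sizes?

The forward primer CTTTTCAC matches the top strand at positions 13–20, 82–89.
The reverse primer's reverse complement is CGGTCTA, matching at positions 112–118.
Each forward site pairs with the reverse site to give a product ending at position 118: sizes 106, 37 bp.

Two products: 106 bp, 37 bp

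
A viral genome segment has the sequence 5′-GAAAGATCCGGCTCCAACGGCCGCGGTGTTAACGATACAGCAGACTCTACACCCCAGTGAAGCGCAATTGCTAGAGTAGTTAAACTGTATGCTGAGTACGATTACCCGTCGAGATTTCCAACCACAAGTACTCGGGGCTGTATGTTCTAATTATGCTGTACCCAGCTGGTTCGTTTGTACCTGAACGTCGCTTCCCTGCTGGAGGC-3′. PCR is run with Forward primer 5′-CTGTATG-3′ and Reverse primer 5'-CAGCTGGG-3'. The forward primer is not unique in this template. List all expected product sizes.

84 bp, 31 bp

The forward primer CTGTATG matches the top strand at positions 85–91, 138–144.
The reverse primer's reverse complement is CCCAGCTG, matching at positions 161–168.
Each forward site pairs with the reverse site to give a product ending at position 168: sizes 84, 31 bp.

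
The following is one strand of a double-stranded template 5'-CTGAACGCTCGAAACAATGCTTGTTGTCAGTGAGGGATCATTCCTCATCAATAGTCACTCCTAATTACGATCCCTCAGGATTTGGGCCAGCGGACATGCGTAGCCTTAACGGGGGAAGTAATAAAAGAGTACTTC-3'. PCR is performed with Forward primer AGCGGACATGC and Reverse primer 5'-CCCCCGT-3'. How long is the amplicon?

The forward primer matches the template at positions 89–99.
Taking the reverse complement of CCCCCGT gives ACGGGGG, found at positions 109–115 on the template; the primer anneals here to the top strand with its 3' end pointing upstream.
The product runs from position 89 to position 115, so its length is 115 − 89 + 1 = 27 bp.

27 bp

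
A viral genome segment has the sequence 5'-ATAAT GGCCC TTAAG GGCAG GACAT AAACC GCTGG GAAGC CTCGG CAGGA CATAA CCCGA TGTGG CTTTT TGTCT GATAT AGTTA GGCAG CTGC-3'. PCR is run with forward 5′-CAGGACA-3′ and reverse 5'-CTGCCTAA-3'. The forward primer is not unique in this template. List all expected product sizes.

The forward primer CAGGACA matches the top strand at positions 18–24, 46–52.
The reverse primer's reverse complement is TTAGGCAG, matching at positions 83–90.
Each forward site pairs with the reverse site to give a product ending at position 90: sizes 73, 45 bp.

73 bp, 45 bp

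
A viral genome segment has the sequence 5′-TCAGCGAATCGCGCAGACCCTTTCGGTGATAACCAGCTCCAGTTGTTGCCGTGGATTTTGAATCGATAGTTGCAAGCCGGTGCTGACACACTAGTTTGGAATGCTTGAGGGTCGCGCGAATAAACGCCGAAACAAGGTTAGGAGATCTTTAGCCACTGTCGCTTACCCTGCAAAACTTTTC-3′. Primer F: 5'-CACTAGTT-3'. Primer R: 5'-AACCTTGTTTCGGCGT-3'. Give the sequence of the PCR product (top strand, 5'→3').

The forward primer matches the template at positions 89–96.
Reverse complement of the reverse primer: ACGCCGAAACAAGGTT. This occurs on the top strand at positions 124–139.
The product is the template from position 89 through 139 (51 bp).

5'-CACTAGTTTGGAATGCTTGAGGGTCGCGCGAATAAACGCCGAAACAAGGTT-3'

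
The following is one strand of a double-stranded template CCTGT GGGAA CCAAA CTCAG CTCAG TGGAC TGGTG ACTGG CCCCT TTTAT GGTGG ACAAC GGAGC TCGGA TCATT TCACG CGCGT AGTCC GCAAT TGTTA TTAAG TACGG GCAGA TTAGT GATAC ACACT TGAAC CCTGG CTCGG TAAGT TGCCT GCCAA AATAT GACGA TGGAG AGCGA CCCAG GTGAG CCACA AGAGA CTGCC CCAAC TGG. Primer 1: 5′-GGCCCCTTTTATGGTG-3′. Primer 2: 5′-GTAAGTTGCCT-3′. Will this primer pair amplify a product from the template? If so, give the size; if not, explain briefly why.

No product — both primers anneal to the same strand and extend in the same direction.

Primer 1 (GGCCCCTTTTATGGTG) matches the top strand at positions 39–54 (3' end points downstream).
Primer 2 (GTAAGTTGCCT) also matches the top strand directly, at positions 145–155 — its reverse complement AGGCAACTTAC is not present.
Both primers anneal to the bottom strand with 3' ends pointing the same way, so neither can prime synthesis back toward the other.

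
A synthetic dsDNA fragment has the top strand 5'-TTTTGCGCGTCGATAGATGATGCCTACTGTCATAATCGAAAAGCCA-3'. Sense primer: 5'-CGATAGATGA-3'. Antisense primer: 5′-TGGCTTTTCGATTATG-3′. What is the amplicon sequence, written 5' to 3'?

5'-CGATAGATGATGCCTACTGTCATAATCGAAAAGCCA-3'

Forward primer CGATAGATGA is found on the top strand at positions 11–20.
The reverse primer's reverse complement is CATAATCGAAAAGCCA, which matches the template at positions 31–46.
The product is the template from position 11 through 46 (36 bp).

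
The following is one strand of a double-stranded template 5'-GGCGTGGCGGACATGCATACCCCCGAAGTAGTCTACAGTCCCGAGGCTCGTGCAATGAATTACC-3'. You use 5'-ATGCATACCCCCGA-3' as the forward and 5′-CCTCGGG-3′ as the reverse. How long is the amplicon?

Scanning the template, ATGCATACCCCCGA occurs at positions 13–26; this primer anneals to the bottom strand there with its 3' end pointing downstream.
The reverse primer's reverse complement is CCCGAGG, which matches the template at positions 40–46.
Product length = (reverse-primer end) − (forward-primer start) + 1 = 46 − 13 + 1 = 34 bp.

34 bp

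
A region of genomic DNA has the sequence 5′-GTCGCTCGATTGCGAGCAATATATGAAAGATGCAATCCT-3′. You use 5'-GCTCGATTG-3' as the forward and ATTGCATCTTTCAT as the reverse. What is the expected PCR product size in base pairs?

Forward primer GCTCGATTG is found on the top strand at positions 4–12.
The reverse primer's reverse complement is ATGAAAGATGCAAT, which matches the template at positions 23–36.
Amplicon spans positions 4–36: 33 bp.

33 bp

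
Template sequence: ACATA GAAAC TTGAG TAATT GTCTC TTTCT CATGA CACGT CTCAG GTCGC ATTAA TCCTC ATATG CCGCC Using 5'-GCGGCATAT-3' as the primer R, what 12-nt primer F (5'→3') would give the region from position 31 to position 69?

5'-CATGACACGTCT-3'

The reverse primer's reverse complement ATATGCCGC matches the template at positions 61–69; the product starts at position 31.
The forward primer is identical to the top strand over positions 31–42: CATGACACGTCT.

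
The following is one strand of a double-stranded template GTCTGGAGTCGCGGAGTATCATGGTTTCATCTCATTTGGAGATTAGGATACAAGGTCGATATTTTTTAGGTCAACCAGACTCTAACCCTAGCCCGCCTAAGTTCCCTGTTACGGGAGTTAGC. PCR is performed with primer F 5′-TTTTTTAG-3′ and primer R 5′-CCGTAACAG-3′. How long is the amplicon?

Scanning the template, TTTTTTAG occurs at positions 62–69; this primer anneals to the bottom strand there with its 3' end pointing downstream.
The reverse primer's reverse complement is CTGTTACGG, which matches the template at positions 106–114.
Amplicon spans positions 62–114: 53 bp.

53 bp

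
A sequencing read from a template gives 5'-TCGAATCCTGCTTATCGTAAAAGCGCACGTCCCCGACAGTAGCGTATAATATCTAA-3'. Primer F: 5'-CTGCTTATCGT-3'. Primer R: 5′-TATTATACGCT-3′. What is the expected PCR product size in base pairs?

Forward primer CTGCTTATCGT is found on the top strand at positions 8–18.
Reverse complement of the reverse primer: AGCGTATAATA. This occurs on the top strand at positions 41–51.
The product runs from position 8 to position 51, so its length is 51 − 8 + 1 = 44 bp.

44 bp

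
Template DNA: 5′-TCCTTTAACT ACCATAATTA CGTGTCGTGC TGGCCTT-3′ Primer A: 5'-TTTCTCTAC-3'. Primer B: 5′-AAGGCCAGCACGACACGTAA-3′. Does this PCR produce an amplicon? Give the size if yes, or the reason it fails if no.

Primer A (TTTCTCTAC) does not match the top strand, and its reverse complement GTAGAGAAA does not match either.
With no annealing site for primer A, no amplification occurs.

No product — primer A has no binding site in the template.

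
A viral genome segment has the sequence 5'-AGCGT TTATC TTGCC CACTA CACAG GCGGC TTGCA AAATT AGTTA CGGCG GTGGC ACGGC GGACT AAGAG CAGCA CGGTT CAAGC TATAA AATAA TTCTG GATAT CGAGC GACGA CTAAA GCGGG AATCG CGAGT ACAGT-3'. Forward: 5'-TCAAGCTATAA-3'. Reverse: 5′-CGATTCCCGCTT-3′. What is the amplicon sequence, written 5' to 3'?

Forward primer TCAAGCTATAA is found on the top strand at positions 80–90.
The reverse primer's reverse complement is AAGCGGGAATCG, which matches the template at positions 119–130.
The product is the template from position 80 through 130 (51 bp).

5'-TCAAGCTATAAAATAATTCTGGATATCGAGCGACGACTAAAGCGGGAATCG-3'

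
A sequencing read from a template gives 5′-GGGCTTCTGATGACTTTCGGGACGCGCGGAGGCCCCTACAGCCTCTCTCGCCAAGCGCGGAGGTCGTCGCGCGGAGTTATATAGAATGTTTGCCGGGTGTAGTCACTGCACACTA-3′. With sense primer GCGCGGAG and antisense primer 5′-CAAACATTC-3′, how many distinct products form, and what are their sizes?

The forward primer GCGCGGAG matches the top strand at positions 24–31, 55–62, 69–76.
The reverse primer's reverse complement is GAATGTTTG, matching at positions 84–92.
Each forward site pairs with the reverse site to give a product ending at position 92: sizes 69, 38, 24 bp.

Three products: 69 bp, 38 bp, 24 bp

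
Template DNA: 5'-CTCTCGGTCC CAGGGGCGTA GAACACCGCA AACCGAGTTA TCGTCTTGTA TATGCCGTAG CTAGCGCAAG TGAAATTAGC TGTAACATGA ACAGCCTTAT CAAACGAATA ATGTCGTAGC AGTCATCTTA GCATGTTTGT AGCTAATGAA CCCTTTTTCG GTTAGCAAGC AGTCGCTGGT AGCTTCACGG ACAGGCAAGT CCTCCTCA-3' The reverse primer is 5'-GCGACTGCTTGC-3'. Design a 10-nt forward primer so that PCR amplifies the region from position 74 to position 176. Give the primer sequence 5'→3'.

The reverse primer's reverse complement GCAAGCAGTCGC matches the template at positions 165–176; the product starts at position 74.
The forward primer is identical to the top strand over positions 74–83: AATTAGCTGT.

5'-AATTAGCTGT-3'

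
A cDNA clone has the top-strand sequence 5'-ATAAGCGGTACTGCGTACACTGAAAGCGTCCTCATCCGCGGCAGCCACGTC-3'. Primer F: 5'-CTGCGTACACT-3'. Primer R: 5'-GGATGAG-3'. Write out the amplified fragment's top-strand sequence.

The forward primer matches the template at positions 11–21.
The reverse primer's reverse complement is CTCATCC, which matches the template at positions 31–37.
The product is the template from position 11 through 37 (27 bp).

5'-CTGCGTACACTGAAAGCGTCCTCATCC-3'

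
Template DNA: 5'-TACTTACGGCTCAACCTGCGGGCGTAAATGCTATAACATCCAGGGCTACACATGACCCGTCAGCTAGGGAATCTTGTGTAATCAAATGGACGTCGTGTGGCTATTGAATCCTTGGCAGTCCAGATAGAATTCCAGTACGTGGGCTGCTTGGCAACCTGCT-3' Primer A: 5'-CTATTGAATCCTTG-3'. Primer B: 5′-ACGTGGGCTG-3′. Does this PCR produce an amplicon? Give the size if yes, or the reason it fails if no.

Primer A (CTATTGAATCCTTG) matches the top strand at positions 101–114 (3' end points downstream).
Primer B (ACGTGGGCTG) also matches the top strand directly, at positions 137–146 — its reverse complement CAGCCCACGT is not present.
Both primers anneal to the bottom strand with 3' ends pointing the same way, so neither can prime synthesis back toward the other.

No product — both primers anneal to the same strand and extend in the same direction.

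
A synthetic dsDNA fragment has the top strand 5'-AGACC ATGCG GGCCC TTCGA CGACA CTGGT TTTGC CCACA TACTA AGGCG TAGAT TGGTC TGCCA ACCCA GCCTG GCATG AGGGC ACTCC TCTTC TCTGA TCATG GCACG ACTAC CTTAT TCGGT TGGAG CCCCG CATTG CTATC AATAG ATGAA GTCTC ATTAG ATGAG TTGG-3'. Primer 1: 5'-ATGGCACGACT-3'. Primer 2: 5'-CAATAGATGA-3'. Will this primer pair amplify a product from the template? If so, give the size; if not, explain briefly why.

No product — both primers anneal to the same strand and extend in the same direction.

Primer 1 (ATGGCACGACT) matches the top strand at positions 103–113 (3' end points downstream).
Primer 2 (CAATAGATGA) also matches the top strand directly, at positions 145–154 — its reverse complement TCATCTATTG is not present.
Both primers anneal to the bottom strand with 3' ends pointing the same way, so neither can prime synthesis back toward the other.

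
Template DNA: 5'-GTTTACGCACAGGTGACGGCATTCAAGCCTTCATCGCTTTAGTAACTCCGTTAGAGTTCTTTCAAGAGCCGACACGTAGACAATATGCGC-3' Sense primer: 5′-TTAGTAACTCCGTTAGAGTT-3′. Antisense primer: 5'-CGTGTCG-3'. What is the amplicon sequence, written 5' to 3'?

5'-TTAGTAACTCCGTTAGAGTTCTTTCAAGAGCCGACACG-3'

Forward primer TTAGTAACTCCGTTAGAGTT is found on the top strand at positions 39–58.
Reverse complement of the reverse primer: CGACACG. This occurs on the top strand at positions 70–76.
The product is the template from position 39 through 76 (38 bp).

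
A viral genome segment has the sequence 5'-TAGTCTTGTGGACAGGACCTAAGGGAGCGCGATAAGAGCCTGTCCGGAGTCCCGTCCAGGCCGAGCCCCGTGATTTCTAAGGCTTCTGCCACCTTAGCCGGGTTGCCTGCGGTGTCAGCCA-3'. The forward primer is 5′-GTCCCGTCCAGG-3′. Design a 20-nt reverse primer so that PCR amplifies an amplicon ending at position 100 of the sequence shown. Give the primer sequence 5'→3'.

5'-CGGCTAAGGTGGCAGAAGCC-3'

The forward primer binds at positions 49–60; the product's 3' end on the top strand is position 100.
The reverse primer anneals to the top strand over positions 81–100, i.e. to GGCTTCTGCCACCTTAGCCG.
Its sequence written 5'→3' is the reverse complement: CGGCTAAGGTGGCAGAAGCC.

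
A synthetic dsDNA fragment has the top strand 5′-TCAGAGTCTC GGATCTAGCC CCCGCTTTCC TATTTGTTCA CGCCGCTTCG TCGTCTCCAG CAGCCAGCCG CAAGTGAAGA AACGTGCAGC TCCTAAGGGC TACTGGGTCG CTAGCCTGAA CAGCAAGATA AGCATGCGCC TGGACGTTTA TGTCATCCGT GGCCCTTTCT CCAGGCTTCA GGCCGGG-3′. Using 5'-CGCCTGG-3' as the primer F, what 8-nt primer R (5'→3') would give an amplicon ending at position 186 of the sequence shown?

5'-CCGGCCTG-3'

The forward primer binds at positions 137–143; the product's 3' end on the top strand is position 186.
The reverse primer anneals to the top strand over positions 179–186, i.e. to CAGGCCGG.
Its sequence written 5'→3' is the reverse complement: CCGGCCTG.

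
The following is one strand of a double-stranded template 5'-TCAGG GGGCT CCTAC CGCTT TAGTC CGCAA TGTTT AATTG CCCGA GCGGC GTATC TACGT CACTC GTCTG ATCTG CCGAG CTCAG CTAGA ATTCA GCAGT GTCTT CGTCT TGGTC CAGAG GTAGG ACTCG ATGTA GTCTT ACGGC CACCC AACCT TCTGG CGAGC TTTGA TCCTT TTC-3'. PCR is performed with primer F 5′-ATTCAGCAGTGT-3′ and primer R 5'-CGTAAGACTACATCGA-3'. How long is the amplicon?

Scanning the template, ATTCAGCAGTGT occurs at positions 91–102; this primer anneals to the bottom strand there with its 3' end pointing downstream.
Taking the reverse complement of CGTAAGACTACATCGA gives TCGATGTAGTCTTACG, found at positions 128–143 on the template; the primer anneals here to the top strand with its 3' end pointing upstream.
The product runs from position 91 to position 143, so its length is 143 − 91 + 1 = 53 bp.

53 bp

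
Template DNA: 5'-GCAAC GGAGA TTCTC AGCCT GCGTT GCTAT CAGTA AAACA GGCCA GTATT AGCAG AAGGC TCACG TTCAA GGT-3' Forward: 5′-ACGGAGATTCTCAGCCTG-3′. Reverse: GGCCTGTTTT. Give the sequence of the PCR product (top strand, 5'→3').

5'-ACGGAGATTCTCAGCCTGCGTTGCTATCAGTAAAACAGGCC-3'

The forward primer matches the template at positions 4–21.
Taking the reverse complement of GGCCTGTTTT gives AAAACAGGCC, found at positions 35–44 on the template; the primer anneals here to the top strand with its 3' end pointing upstream.
The product is the template from position 4 through 44 (41 bp).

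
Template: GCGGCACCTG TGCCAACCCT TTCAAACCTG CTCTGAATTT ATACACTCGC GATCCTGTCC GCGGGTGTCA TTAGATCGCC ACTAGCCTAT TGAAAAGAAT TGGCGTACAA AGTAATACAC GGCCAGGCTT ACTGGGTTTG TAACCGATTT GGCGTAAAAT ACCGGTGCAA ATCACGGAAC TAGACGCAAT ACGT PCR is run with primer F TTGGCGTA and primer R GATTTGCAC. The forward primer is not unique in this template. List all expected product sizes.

74 bp, 25 bp

The forward primer TTGGCGTA matches the top strand at positions 100–107, 149–156.
The reverse primer's reverse complement is GTGCAAATC, matching at positions 165–173.
Each forward site pairs with the reverse site to give a product ending at position 173: sizes 74, 25 bp.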